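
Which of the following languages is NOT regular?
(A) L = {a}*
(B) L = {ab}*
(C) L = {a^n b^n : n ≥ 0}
(C) {a^n b^n : n ≥ 0}

(C) L = {a^n b^n : n ≥ 0} is NOT regular.

The pumping lemma can be used to prove this:
After pumping, the number of a's and b's become unequal

The other languages are regular because they can be recognized by finite automata.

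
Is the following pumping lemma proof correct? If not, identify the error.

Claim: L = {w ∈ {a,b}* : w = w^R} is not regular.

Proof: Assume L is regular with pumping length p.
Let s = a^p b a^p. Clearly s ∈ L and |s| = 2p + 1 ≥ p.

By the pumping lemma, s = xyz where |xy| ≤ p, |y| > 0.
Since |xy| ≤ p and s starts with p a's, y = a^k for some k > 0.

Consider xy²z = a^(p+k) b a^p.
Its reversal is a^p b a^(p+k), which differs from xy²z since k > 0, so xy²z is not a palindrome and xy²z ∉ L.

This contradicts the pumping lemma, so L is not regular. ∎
The proof is correct.

This proof is valid because:
1. s = a^p b a^p is in L and is chosen in terms of p, so |s| ≥ p holds for every p
2. The decomposition analysis is correct: |xy| ≤ p forces y to lie inside the leading a's
3. The contradiction is valid: a^(p+k) b a^p has more a's before the b than after it, so it is not a palindrome
4. The conclusion follows logically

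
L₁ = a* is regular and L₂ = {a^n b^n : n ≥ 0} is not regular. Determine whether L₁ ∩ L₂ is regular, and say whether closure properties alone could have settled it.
Yes — L₁ ∩ L₂ is regular.

A string of a* contains no b's, and the only string of {a^n b^n} with no b's is ε (n = 0). So L₁ ∩ L₂ = {ε}, a finite language, which is regular.

Note that the bare facts "L₁ regular, L₂ non-regular" do not settle the question by themselves: the closure of regular languages under ∪, ∩, complement and difference applies only when BOTH operands are regular. With a non-regular operand the result can come out regular or non-regular depending on the specific languages, so one has to work out L₁ ∩ L₂ for this particular pair, as above.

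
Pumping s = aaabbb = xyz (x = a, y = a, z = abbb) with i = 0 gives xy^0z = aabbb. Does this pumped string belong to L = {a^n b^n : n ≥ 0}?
No

xy⁰z = a · ε · abbb = aabbb.
aabbb has 2 a's and 3 b's; 2 ≠ 3, so it is not in L.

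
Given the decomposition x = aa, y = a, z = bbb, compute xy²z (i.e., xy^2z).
aaaabbb

Given x = 'aa', y = 'a', z = 'bbb' and i = 2:

xy^2z = x + y·y·...·y (2 times) + z
       = 'aa' + 'a'^2 + 'bbb'
       = 'aa' + 'aa' + 'bbb'
       = 'aaaabbb'

The pumped string is 'aaaabbb' with length 7.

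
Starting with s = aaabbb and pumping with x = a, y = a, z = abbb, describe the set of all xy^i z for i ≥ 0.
{xy^i z : i ≥ 0} = {a^(2+i) b^3 : i ≥ 0} = {aabbb, aaabbb, aaaabbb, ...}

With x = a, y = a, z = abbb: Starting with aaabbb and pumping the second 'a', we get strings with 2+i a's followed by 3 b's for i = 0, 1, 2, ...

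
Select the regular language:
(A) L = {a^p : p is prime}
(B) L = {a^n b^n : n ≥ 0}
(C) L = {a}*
(C) {a}*

(C) L = {a}* is regular.

This can be recognized by a finite automaton (DFA/NFA).
Regular expressions like {a}* define regular languages.

The other choices are not regular:
- {a^n b^n : n ≥ 0}: After pumping, the number of a's and b's become unequal
- {a^p : p is prime}: After pumping, the length becomes composite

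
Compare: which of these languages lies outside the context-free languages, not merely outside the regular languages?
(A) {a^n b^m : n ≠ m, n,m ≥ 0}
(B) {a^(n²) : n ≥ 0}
(B) {a^(n²) : n ≥ 0}

(B) {a^(n²) : n ≥ 0} requires the CFL pumping lemma.

- {a^n b^m : n ≠ m, n,m ≥ 0} is context-free (but not regular)
  • Can be shown non-regular with the regular pumping lemma
  • After pumping a's, we can make n = m

- {a^(n²) : n ≥ 0} is NOT context-free
  • Requires the CFL pumping lemma to prove
  • Gaps between squares grow unboundedly

The CFL pumping lemma is "stronger" in that it can prove non-membership
in the larger class of context-free languages.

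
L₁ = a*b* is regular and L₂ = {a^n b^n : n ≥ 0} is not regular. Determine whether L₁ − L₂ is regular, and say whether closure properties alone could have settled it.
No — L₁ − L₂ is not regular.

a*b* − {a^n b^n} = {a^n b^m : n ≠ m}. If this were regular, then its complement intersected with a*b*, namely {a^n b^n : n ≥ 0}, would be regular too (closure under complement and intersection) — contradiction. So L₁ − L₂ is not regular.

Note that the bare facts "L₁ regular, L₂ non-regular" do not settle the question by themselves: the closure of regular languages under ∪, ∩, complement and difference applies only when BOTH operands are regular. With a non-regular operand the result can come out regular or non-regular depending on the specific languages, so one has to work out L₁ − L₂ for this particular pair, as above.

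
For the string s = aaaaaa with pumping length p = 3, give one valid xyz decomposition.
x = '', y = 'aa', z = 'aaaa'

For s = aaaaaa and p = 3, one valid decomposition is:
- x = '' (length 0)
- y = 'aa' (length 2)
- z = 'aaaa' (length 4)

Verification:
- xyz = '' + 'aa' + 'aaaa' = aaaaaa ✓
- |xy| = 2 ≤ 3 ✓
- |y| = 2 > 0 ✓

All pumping lemma constraints are satisfied.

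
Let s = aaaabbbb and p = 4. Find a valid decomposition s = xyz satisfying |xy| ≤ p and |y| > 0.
x = 'a', y = 'a', z = 'aabbbb'

For s = aaaabbbb and p = 4, one valid decomposition is:
- x = 'a' (length 1)
- y = 'a' (length 1)
- z = 'aabbbb' (length 6)

Verification:
- xyz = 'a' + 'a' + 'aabbbb' = aaaabbbb ✓
- |xy| = 2 ≤ 4 ✓
- |y| = 1 > 0 ✓

All pumping lemma constraints are satisfied.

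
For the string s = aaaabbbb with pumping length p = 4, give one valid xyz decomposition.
x = 'aa', y = 'aa', z = 'bbbb'

For s = aaaabbbb and p = 4, one valid decomposition is:
- x = 'aa' (length 2)
- y = 'aa' (length 2)
- z = 'bbbb' (length 4)

Verification:
- xyz = 'aa' + 'aa' + 'bbbb' = aaaabbbb ✓
- |xy| = 4 ≤ 4 ✓
- |y| = 2 > 0 ✓

All pumping lemma constraints are satisfied.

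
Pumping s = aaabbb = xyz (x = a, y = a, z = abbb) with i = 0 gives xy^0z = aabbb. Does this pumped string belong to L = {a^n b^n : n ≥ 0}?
No

xy⁰z = a · ε · abbb = aabbb.
aabbb has 2 a's and 3 b's; 2 ≠ 3, so it is not in L.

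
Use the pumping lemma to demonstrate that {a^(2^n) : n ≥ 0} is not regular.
Assume for contradiction that L is regular, and let p ≥ 1 be the pumping length given by the pumping lemma.
Choose s = a^(2^p). Then s ∈ L and |s| = 2^p ≥ p.
By the pumping lemma, s = xyz for some x, y, z with |xy| ≤ p, |y| ≥ 1, and xy^i z ∈ L for every i ≥ 0.
Here y = a^k for some k with 1 ≤ k ≤ |xy| ≤ p, and p < 2^p.

Take i = 2: |xy²z| = 2^p + k.
Now 2^p < 2^p + k ≤ 2^p + p < 2^p + 2^p = 2^(p+1).
So |xy²z| lies strictly between the consecutive powers of two 2^p and 2^(p+1), hence is not a power of 2, and xy²z ∉ L.

This contradicts the pumping lemma, which requires xy^i z ∈ L for all i ≥ 0.
Hence L = {a^(2^n) : n ≥ 0} is not regular. ∎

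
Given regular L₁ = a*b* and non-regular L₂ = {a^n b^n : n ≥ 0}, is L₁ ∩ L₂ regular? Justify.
No — L₁ ∩ L₂ is not regular.

Every string a^n b^n already lies in a*b*, so L₁ ∩ L₂ = {a^n b^n : n ≥ 0} = L₂ itself, which is the standard non-regular language (pump s = a^p b^p).

Note that the bare facts "L₁ regular, L₂ non-regular" do not settle the question by themselves: the closure of regular languages under ∪, ∩, complement and difference applies only when BOTH operands are regular. With a non-regular operand the result can come out regular or non-regular depending on the specific languages, so one has to work out L₁ ∩ L₂ for this particular pair, as above.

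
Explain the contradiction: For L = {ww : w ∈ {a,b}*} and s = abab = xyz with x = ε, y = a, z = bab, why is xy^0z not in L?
xy⁰z = bab ∉ L

Pumping with i = 0 replaces y = a by y⁰ = ε:
- Original: s = xyz = abab; abab splits into halves ab · ab, which are equal, so it is in L (w = ab)
- Pumped: xy⁰z = ε · ε · bab = bab
- bab has odd length 3, so it cannot be written as ww and is not in L

The pumping lemma would require xy⁰z ∈ L, so this decomposition yields a contradiction.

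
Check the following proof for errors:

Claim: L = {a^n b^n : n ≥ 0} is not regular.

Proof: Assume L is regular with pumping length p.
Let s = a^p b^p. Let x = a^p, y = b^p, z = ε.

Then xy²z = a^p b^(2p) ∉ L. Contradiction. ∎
The proof is INCORRECT.

Error: The decomposition violates |xy| ≤ p.
With x = a^p and y = b^p, we have |xy| = 2p > p.
The pumping lemma requires |xy| ≤ p, so y must be within the first p characters.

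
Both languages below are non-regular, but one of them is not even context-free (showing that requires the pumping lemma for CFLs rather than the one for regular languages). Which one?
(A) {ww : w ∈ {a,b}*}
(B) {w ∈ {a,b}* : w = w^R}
(A) {ww : w ∈ {a,b}*}

(A) {ww : w ∈ {a,b}*} requires the CFL pumping lemma.

- {w ∈ {a,b}* : w = w^R} is context-free (but not regular)
  • Can be shown non-regular with the regular pumping lemma
  • After pumping, the string is no longer symmetric

- {ww : w ∈ {a,b}*} is NOT context-free
  • Requires the CFL pumping lemma to prove
  • Cannot verify equality of two arbitrary substrings

The CFL pumping lemma is "stronger" in that it can prove non-membership
in the larger class of context-free languages.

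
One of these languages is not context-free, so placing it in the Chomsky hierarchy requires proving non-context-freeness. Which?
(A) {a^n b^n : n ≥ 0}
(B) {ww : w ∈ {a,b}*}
(B) {ww : w ∈ {a,b}*}

(B) {ww : w ∈ {a,b}*} requires the CFL pumping lemma.

- {a^n b^n : n ≥ 0} is context-free (but not regular)
  • Can be shown non-regular with the regular pumping lemma
  • After pumping, the number of a's and b's become unequal

- {ww : w ∈ {a,b}*} is NOT context-free
  • Requires the CFL pumping lemma to prove
  • Cannot verify equality of two arbitrary substrings

The CFL pumping lemma is "stronger" in that it can prove non-membership
in the larger class of context-free languages.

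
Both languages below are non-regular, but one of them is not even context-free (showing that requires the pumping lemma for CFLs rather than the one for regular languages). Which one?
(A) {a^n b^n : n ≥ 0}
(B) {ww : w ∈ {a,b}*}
(B) {ww : w ∈ {a,b}*}

(B) {ww : w ∈ {a,b}*} requires the CFL pumping lemma.

- {a^n b^n : n ≥ 0} is context-free (but not regular)
  • Can be shown non-regular with the regular pumping lemma
  • After pumping, the number of a's and b's become unequal

- {ww : w ∈ {a,b}*} is NOT context-free
  • Requires the CFL pumping lemma to prove
  • Cannot verify equality of two arbitrary substrings

The CFL pumping lemma is "stronger" in that it can prove non-membership
in the larger class of context-free languages.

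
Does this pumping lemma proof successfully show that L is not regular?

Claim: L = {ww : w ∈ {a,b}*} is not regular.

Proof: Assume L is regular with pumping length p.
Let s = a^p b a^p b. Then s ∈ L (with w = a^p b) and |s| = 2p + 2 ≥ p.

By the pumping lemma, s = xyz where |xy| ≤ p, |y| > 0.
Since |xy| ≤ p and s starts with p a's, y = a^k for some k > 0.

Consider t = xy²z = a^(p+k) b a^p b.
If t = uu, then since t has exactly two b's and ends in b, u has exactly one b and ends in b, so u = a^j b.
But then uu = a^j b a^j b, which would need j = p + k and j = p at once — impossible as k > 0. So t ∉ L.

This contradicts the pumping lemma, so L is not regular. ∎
The proof is correct.

This proof is valid because:
1. s = a^p b a^p b is in L and is chosen in terms of p, so |s| ≥ p holds for every p
2. The decomposition analysis is correct: |xy| ≤ p forces y to lie inside the leading a's
3. The contradiction is valid: the argument shows a^(p+k) b a^p b cannot be split into two equal halves
4. The conclusion follows logically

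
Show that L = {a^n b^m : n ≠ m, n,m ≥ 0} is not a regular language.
Assume for contradiction that L is regular, and let p ≥ 1 be the pumping length given by the pumping lemma.
Choose s = a^p b^(p + p!). Then s ∈ L because p ≠ p + p! (as p! ≥ 1), and |s| ≥ p.
By the pumping lemma, s = xyz for some x, y, z with |xy| ≤ p, |y| ≥ 1, and xy^i z ∈ L for every i ≥ 0.
Since |xy| ≤ p and the first p symbols of s are all a's, y = a^k for some k with 1 ≤ k ≤ p.
For every i ≥ 0, xy^i z = a^(p + (i − 1)k) b^(p + p!).

Because 1 ≤ k ≤ p, k divides p!. Let t = p!/k (a positive integer) and take i = t + 1.
Then the number of a's is p + tk = p + p!, which equals the number of b's.
So xy^(t+1) z = a^(p + p!) b^(p + p!) has equally many a's and b's and is NOT in L.

This contradicts the pumping lemma, which requires xy^i z ∈ L for all i ≥ 0.
Hence L = {a^n b^m : n ≠ m, n,m ≥ 0} is not regular. ∎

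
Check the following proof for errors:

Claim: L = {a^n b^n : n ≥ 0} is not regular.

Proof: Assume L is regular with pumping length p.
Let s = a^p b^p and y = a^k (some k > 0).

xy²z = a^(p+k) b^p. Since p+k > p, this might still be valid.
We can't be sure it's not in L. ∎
The proof is INCORRECT.

Error: The conclusion is wrong.
xy²z = a^(p+k) b^p is definitely NOT in L because the number of a's (p+k) ≠ number of b's (p).
The proof incorrectly doubts what is actually a valid contradiction.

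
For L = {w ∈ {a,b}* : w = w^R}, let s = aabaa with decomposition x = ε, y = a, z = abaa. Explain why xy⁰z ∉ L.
xy⁰z = abaa ∉ L

Pumping with i = 0 replaces y = a by y⁰ = ε:
- Original: s = xyz = aabaa; aabaa reversed is aabaa, the same string, so it is a palindrome and is in L
- Pumped: xy⁰z = ε · ε · abaa = abaa
- abaa reversed is aaba ≠ abaa, so it is not a palindrome and is not in L

The pumping lemma would require xy⁰z ∈ L, so this decomposition yields a contradiction.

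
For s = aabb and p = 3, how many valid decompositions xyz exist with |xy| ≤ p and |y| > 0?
6

For s = 'aabb' with pumping length p = 3:

Constraints: |xy| ≤ 3, |y| > 0

Valid decompositions (|xy| ≤ p, |y| ≥ 1):
  • x='', y='a', z='abb'
  • x='a', y='a', z='bb'
  • x='', y='aa', z='bb'
  • x='aa', y='b', z='b'
  • x='a', y='ab', z='b'
  • x='', y='aab', z='b'

Total count: 6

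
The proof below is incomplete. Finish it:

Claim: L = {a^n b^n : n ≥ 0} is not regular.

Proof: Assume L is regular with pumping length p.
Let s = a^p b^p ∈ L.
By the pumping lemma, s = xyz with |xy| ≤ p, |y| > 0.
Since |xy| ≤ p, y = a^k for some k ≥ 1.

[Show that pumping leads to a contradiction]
Consider xy²z = a^(p+k) b^p.

Since k ≥ 1, we have p + k > p.
So xy²z has more a's than b's: (p+k) a's vs p b's.
This means xy²z ∉ L because a^n b^n requires equal counts.

This contradicts the pumping lemma which states xy²z ∈ L.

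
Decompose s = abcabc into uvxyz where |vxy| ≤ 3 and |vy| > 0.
u='ab', v='c', x='a', y='b', z='c'

For s = abcabc with pumping length p = 3:

One valid decomposition:
- u = 'ab'
- v = 'c'
- x = 'a'
- y = 'b'
- z = 'c'

Verification:
- uvxyz = 'ab' + 'c' + 'a' + 'b' + 'c' = abcabc ✓
- |vxy| = |'cab'| = 3 ≤ 3 ✓
- |vy| = |'cb'| = 2 > 0 ✓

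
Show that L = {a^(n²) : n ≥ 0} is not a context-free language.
Assume for contradiction that L is context-free, and let p ≥ 1 be the pumping length given by the pumping lemma for CFLs.
Choose s = a^(p²). Then s ∈ L and |s| = p² ≥ p.
By the CFL pumping lemma, s = uvxyz for some u, v, x, y, z with |vxy| ≤ p, |vy| ≥ 1, and uv^i xy^i z ∈ L for every i ≥ 0.
All symbols are a's, so only lengths matter: let k = |vy|, with 1 ≤ k ≤ |vxy| ≤ p.

Take i = 2: |uv²xy²z| = p² + k, and p² < p² + k ≤ p² + p < (p + 1)².
So the length lies strictly between consecutive squares and is not a perfect square; uv²xy²z ∉ L.

This contradicts the CFL pumping lemma, which requires uv^i xy^i z ∈ L for all i ≥ 0.
Hence L = {a^(n²) : n ≥ 0} is not context-free. ∎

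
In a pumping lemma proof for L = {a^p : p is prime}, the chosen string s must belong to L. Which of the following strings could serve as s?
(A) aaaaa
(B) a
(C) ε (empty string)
(A) aaaaa

The pumping lemma is applied to a string s that lies in L, so first check membership of each option:
- (A) aaaaa has length 5, which is prime, so it is in L ✓
- (B) a has length 1, which is not prime, so it is not in L ✗
- (C) ε has length 0, which is not prime, so it is not in L ✗

Only (A) aaaaa is in L, so it is the only candidate that could play the role of s.
(In a complete proof one picks s in terms of the pumping length p so that |s| ≥ p is guaranteed; a fixed string like aaaaa illustrates the shape of such an s.)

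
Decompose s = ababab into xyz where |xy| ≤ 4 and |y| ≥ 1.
x = 'a', y = 'ba', z = 'bab'

For s = ababab and p = 4, one valid decomposition is:
- x = 'a' (length 1)
- y = 'ba' (length 2)
- z = 'bab' (length 3)

Verification:
- xyz = 'a' + 'ba' + 'bab' = ababab ✓
- |xy| = 3 ≤ 4 ✓
- |y| = 2 > 0 ✓

All pumping lemma constraints are satisfied.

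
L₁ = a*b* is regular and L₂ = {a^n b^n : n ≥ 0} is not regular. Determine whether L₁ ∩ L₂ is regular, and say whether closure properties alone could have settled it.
No — L₁ ∩ L₂ is not regular.

Every string a^n b^n already lies in a*b*, so L₁ ∩ L₂ = {a^n b^n : n ≥ 0} = L₂ itself, which is the standard non-regular language (pump s = a^p b^p).

Note that the bare facts "L₁ regular, L₂ non-regular" do not settle the question by themselves: the closure of regular languages under ∪, ∩, complement and difference applies only when BOTH operands are regular. With a non-regular operand the result can come out regular or non-regular depending on the specific languages, so one has to work out L₁ ∩ L₂ for this particular pair, as above.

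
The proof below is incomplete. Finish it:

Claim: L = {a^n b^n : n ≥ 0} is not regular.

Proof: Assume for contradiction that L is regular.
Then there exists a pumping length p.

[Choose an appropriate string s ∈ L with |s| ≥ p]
s = a^p b^p

This string is in L (has equal a's and b's) and has length 2p ≥ p.
Any decomposition xyz with |xy| ≤ p means y consists only of a's,
so pumping will unbalance the counts.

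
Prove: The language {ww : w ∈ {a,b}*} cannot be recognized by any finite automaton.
Assume for contradiction that L is regular, and let p ≥ 1 be the pumping length given by the pumping lemma.
Choose s = a^p b a^p b. Then s ∈ L (take w = a^p b) and |s| = 2p + 2 ≥ p.
By the pumping lemma, s = xyz for some x, y, z with |xy| ≤ p, |y| ≥ 1, and xy^i z ∈ L for every i ≥ 0.
Since |xy| ≤ p and the first p symbols of s are all a's, y = a^k for some k with 1 ≤ k ≤ p.

Take i = 2: t = xy²z = a^(p + k) b a^p b.
Suppose t = uu for some string u. The string t contains exactly two b's and ends in b, so u contains exactly one b and ends in b; hence u = a^j b for some j, and uu = a^j b a^j b. Comparing with t = a^(p + k) b a^p b forces j = p + k (first block) and j = p (second block), which is impossible since k ≥ 1. So t ∉ L.

This contradicts the pumping lemma, which requires xy^i z ∈ L for all i ≥ 0.
Hence L = {ww : w ∈ {a,b}*} is not regular. ∎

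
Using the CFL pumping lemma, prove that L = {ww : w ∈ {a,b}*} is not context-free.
Assume for contradiction that L is context-free, and let p ≥ 1 be the pumping length given by the pumping lemma for CFLs.
Choose s = a^p b^p a^p b^p. Then s ∈ L (take w = a^p b^p) and |s| = 4p ≥ p.
By the CFL pumping lemma, s = uvxyz for some u, v, x, y, z with |vxy| ≤ p, |vy| ≥ 1, and uv^i xy^i z ∈ L for every i ≥ 0.

Write s as four blocks A₁ B₁ A₂ B₂ with A₁ = A₂ = a^p and B₁ = B₂ = b^p. Since |vxy| ≤ p, the window vxy lies inside at most two adjacent blocks. Take i = 0 and let t = uxz, so |t| = 4p − |vy| with 1 ≤ |vy| ≤ p. If |t| is odd, t ∉ L immediately, so assume |vy| is even (hence |vy| ≥ 2) and |t|/2 = 2p − |vy|/2, which satisfies p ≤ |t|/2 ≤ 2p − 1.

Case 1 (vxy inside A₁B₁): t = a^(p−j) b^(p−l) a^p b^p with j + l = |vy|. The second half of t has length < 2p, so it is a suffix of the trailing a^p b^p and ends in b; the first half is a^(p−j) b^(p−l) a^((j+l)/2), which ends in a because (j+l)/2 ≥ 1. The halves differ, so t ∉ L.

Case 2 (vxy inside B₁A₂, straddling the middle): t = a^p b^(p−j) a^(p−l) b^p with j + l = |vy|. If t = ww, then w is a prefix of t of length ≥ p, so w begins with a^p; and w is a suffix of t of length ≥ p, so w ends with b^p. That forces |w| ≥ 2p, contradicting |w| = |t|/2 ≤ 2p − 1. So t ∉ L.

Case 3 (vxy inside A₂B₂): t = a^p b^p a^(p−j) b^(p−l) with j + l = |vy|. The first half of t is a prefix of a^p b^p, so it begins with a; the second half is b^((j+l)/2) a^(p−j) b^(p−l), which begins with b. The halves differ, so t ∉ L.

In every case uv⁰xy⁰z = uxz ∉ L.

This contradicts the CFL pumping lemma, which requires uv^i xy^i z ∈ L for all i ≥ 0.
Hence L = {ww : w ∈ {a,b}*} is not context-free. ∎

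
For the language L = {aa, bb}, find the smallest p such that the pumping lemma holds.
p = 3

For a finite language L, the pumping lemma holds vacuously if p > max|s| for s ∈ L.

The longest string in L = {aa, bb} has length 2.
If p = 3, then no string s ∈ L has |s| ≥ p, so the condition is vacuously true.

The minimum pumping length is p = 3.

Why no smaller p works: for any p ≤ 2, the longest string s ∈ L has |s| = 2 ≥ p, so it would
have to be pumpable; but pumping up (i = 2, 3, ...) produces ever longer strings, which cannot all lie in the
finite language L. So the pumping property fails for every p ≤ 2.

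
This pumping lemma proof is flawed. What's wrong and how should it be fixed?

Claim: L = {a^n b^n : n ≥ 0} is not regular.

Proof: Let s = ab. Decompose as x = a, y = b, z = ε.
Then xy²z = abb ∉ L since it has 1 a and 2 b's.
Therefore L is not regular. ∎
Error: The string s = ab might be shorter than the pumping length p.

Correction: Choose s = a^p b^p to ensure |s| ≥ p. Also, the decomposition is wrong: with |xy| ≤ p, y cannot include b's when s starts with p a's.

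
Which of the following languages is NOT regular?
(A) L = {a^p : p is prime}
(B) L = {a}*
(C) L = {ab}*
(A) {a^p : p is prime}

(A) L = {a^p : p is prime} is NOT regular.

The pumping lemma can be used to prove this:
After pumping, the length becomes composite

The other languages are regular because they can be recognized by finite automata.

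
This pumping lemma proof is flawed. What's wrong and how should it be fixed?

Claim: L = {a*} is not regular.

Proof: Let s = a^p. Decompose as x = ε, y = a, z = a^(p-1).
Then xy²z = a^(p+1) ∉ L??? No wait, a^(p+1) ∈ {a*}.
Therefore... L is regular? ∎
Error: The proof attempts to show a*  is not regular, but a* IS regular!

Correction: a* is a regular language (recognized by a simple DFA with one accepting state and self-loop on 'a'). The pumping lemma can only prove non-regularity, not regularity. For regular languages, pumping always works.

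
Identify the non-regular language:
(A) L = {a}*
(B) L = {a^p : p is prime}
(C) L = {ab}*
(B) {a^p : p is prime}

(B) L = {a^p : p is prime} is NOT regular.

The pumping lemma can be used to prove this:
After pumping, the length becomes composite

The other languages are regular because they can be recognized by finite automata.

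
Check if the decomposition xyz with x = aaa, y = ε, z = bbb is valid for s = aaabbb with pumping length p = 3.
Violated: |y| > 0

The decomposition x = aaa, y = ε, z = bbb for s = aaabbb with p = 3
violates the constraint: |y| > 0

|y| = 0, but the pumping lemma requires |y| > 0 (y must be non-empty).

Pumping lemma constraints:
1. xyz = s (decomposition is valid)
2. |xy| ≤ p
3. |y| > 0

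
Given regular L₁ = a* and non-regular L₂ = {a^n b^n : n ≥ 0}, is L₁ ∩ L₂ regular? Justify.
Yes — L₁ ∩ L₂ is regular.

A string of a* contains no b's, and the only string of {a^n b^n} with no b's is ε (n = 0). So L₁ ∩ L₂ = {ε}, a finite language, which is regular.

Note that the bare facts "L₁ regular, L₂ non-regular" do not settle the question by themselves: the closure of regular languages under ∪, ∩, complement and difference applies only when BOTH operands are regular. With a non-regular operand the result can come out regular or non-regular depending on the specific languages, so one has to work out L₁ ∩ L₂ for this particular pair, as above.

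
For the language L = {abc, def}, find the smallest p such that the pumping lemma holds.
p = 4

For a finite language L, the pumping lemma holds vacuously if p > max|s| for s ∈ L.

The longest string in L = {abc, def} has length 3.
If p = 4, then no string s ∈ L has |s| ≥ p, so the condition is vacuously true.

The minimum pumping length is p = 4.

Why no smaller p works: for any p ≤ 3, the longest string s ∈ L has |s| = 3 ≥ p, so it would
have to be pumpable; but pumping up (i = 2, 3, ...) produces ever longer strings, which cannot all lie in the
finite language L. So the pumping property fails for every p ≤ 3.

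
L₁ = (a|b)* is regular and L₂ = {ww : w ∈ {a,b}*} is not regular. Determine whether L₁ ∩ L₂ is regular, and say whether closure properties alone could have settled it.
No — L₁ ∩ L₂ is not regular.

(a|b)* is all strings over {a,b}, so L₁ ∩ L₂ = {ww : w ∈ {a,b}*} = L₂ itself, which is not regular (pump s = a^p b a^p b).

Note that the bare facts "L₁ regular, L₂ non-regular" do not settle the question by themselves: the closure of regular languages under ∪, ∩, complement and difference applies only when BOTH operands are regular. With a non-regular operand the result can come out regular or non-regular depending on the specific languages, so one has to work out L₁ ∩ L₂ for this particular pair, as above.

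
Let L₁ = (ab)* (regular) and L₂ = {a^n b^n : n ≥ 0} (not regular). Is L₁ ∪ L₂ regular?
No — L₁ ∪ L₂ is not regular.

Let U = (ab)* ∪ {a^n b^n}. If U were regular, then U ∩ aa*bb* would be regular (closure under intersection with a regular language). But (ab)* ∩ aa*bb* = {ab} and {a^n b^n} ∩ aa*bb* = {a^n b^n : n ≥ 1}, so U ∩ aa*bb* = {a^n b^n : n ≥ 1}, which is not regular. Hence U is not regular.

Note that the bare facts "L₁ regular, L₂ non-regular" do not settle the question by themselves: the closure of regular languages under ∪, ∩, complement and difference applies only when BOTH operands are regular. With a non-regular operand the result can come out regular or non-regular depending on the specific languages, so one has to work out L₁ ∪ L₂ for this particular pair, as above.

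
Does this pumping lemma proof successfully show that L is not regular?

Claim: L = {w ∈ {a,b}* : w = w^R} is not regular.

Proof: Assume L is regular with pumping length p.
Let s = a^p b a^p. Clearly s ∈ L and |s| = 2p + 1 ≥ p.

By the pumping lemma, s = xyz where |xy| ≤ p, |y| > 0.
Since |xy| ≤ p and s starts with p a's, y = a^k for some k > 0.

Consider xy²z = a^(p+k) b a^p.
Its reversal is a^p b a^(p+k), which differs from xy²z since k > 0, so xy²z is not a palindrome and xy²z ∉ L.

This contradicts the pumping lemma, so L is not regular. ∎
The proof is correct.

This proof is valid because:
1. s = a^p b a^p is in L and is chosen in terms of p, so |s| ≥ p holds for every p
2. The decomposition analysis is correct: |xy| ≤ p forces y to lie inside the leading a's
3. The contradiction is valid: a^(p+k) b a^p has more a's before the b than after it, so it is not a palindrome
4. The conclusion follows logically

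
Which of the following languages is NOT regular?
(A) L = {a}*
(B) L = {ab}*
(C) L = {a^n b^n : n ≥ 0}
(C) {a^n b^n : n ≥ 0}

(C) L = {a^n b^n : n ≥ 0} is NOT regular.

The pumping lemma can be used to prove this:
After pumping, the number of a's and b's become unequal

The other languages are regular because they can be recognized by finite automata.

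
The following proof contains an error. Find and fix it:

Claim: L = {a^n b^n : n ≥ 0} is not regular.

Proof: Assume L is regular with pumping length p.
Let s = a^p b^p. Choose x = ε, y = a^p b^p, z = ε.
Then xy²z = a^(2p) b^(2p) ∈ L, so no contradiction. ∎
Error: The decomposition violates |xy| ≤ p. With y = a^p b^p, |xy| = |y| = 2p > p. (The proof also miscomputes xy²z, which would be a^p b^p a^p b^p rather than a^(2p) b^(2p), and it wrongly treats one harmless decomposition as settling the matter — the prover does not get to choose the decomposition.)

Correction: The pumping lemma requires |xy| ≤ p, and the argument must handle every decomposition satisfying |xy| ≤ p, |y| ≥ 1. Since s starts with p a's, any such y consists only of a's, say y = a^k with k ≥ 1. Then xy²z = a^(p+k) b^p has unequal numbers of a's and b's, so xy²z ∉ L — the required contradiction.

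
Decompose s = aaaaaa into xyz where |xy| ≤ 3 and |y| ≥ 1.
x = '', y = 'aaa', z = 'aaa'

For s = aaaaaa and p = 3, one valid decomposition is:
- x = '' (length 0)
- y = 'aaa' (length 3)
- z = 'aaa' (length 3)

Verification:
- xyz = '' + 'aaa' + 'aaa' = aaaaaa ✓
- |xy| = 3 ≤ 3 ✓
- |y| = 3 > 0 ✓

All pumping lemma constraints are satisfied.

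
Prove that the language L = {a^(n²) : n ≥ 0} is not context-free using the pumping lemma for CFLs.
Assume for contradiction that L is context-free, and let p ≥ 1 be the pumping length given by the pumping lemma for CFLs.
Choose s = a^(p²). Then s ∈ L and |s| = p² ≥ p.
By the CFL pumping lemma, s = uvxyz for some u, v, x, y, z with |vxy| ≤ p, |vy| ≥ 1, and uv^i xy^i z ∈ L for every i ≥ 0.
All symbols are a's, so only lengths matter: let k = |vy|, with 1 ≤ k ≤ |vxy| ≤ p.

Take i = 2: |uv²xy²z| = p² + k, and p² < p² + k ≤ p² + p < (p + 1)².
So the length lies strictly between consecutive squares and is not a perfect square; uv²xy²z ∉ L.

This contradicts the CFL pumping lemma, which requires uv^i xy^i z ∈ L for all i ≥ 0.
Hence L = {a^(n²) : n ≥ 0} is not context-free. ∎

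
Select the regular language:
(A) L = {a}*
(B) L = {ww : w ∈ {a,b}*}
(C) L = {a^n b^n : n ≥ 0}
(A) {a}*

(A) L = {a}* is regular.

This can be recognized by a finite automaton (DFA/NFA).
Regular expressions like {a}* define regular languages.

The other choices are not regular:
- {ww : w ∈ {a,b}*}: After pumping, the two halves no longer match
- {a^n b^n : n ≥ 0}: After pumping, the number of a's and b's become unequal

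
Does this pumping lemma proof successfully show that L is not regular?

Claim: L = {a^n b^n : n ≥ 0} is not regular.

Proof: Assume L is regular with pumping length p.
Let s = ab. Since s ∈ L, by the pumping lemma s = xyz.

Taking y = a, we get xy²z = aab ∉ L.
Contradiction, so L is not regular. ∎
The proof is INCORRECT.

Error: The string s = ab may be shorter than p.
The pumping lemma only applies to strings with |s| ≥ p, and p is not under our control.
We must choose s in terms of p, e.g. s = a^p b^p, to ensure |s| ≥ p.
(The proof also fixes one particular y; a valid argument must handle every decomposition with |xy| ≤ p and |y| ≥ 1 — for s = a^p b^p this forces y = a^k, and then xy²z = a^(p+k) b^p ∉ L.)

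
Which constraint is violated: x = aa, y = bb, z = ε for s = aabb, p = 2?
Violated: |xy| ≤ p

The decomposition x = aa, y = bb, z = ε for s = aabb with p = 2
violates the constraint: |xy| ≤ p

|xy| = |aabb| = 4 > 2 = p. The decomposition puts too many characters in xy.

Pumping lemma constraints:
1. xyz = s (decomposition is valid)
2. |xy| ≤ p
3. |y| > 0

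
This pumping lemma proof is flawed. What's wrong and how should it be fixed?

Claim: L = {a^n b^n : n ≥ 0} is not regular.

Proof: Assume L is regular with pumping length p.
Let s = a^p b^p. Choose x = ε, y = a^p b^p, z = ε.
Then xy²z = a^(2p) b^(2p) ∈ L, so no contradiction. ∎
Error: The decomposition violates |xy| ≤ p. With y = a^p b^p, |xy| = |y| = 2p > p. (The proof also miscomputes xy²z, which would be a^p b^p a^p b^p rather than a^(2p) b^(2p), and it wrongly treats one harmless decomposition as settling the matter — the prover does not get to choose the decomposition.)

Correction: The pumping lemma requires |xy| ≤ p, and the argument must handle every decomposition satisfying |xy| ≤ p, |y| ≥ 1. Since s starts with p a's, any such y consists only of a's, say y = a^k with k ≥ 1. Then xy²z = a^(p+k) b^p has unequal numbers of a's and b's, so xy²z ∉ L — the required contradiction.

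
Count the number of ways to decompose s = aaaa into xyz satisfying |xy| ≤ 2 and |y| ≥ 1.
3

For s = 'aaaa' with pumping length p = 2:

Constraints: |xy| ≤ 2, |y| > 0

Valid decompositions (|xy| ≤ p, |y| ≥ 1):
  • x='', y='a', z='aaa'
  • x='a', y='a', z='aa'
  • x='', y='aa', z='aa'

Total count: 3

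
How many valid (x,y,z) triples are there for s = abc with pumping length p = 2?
3

For s = 'abc' with pumping length p = 2:

Constraints: |xy| ≤ 2, |y| > 0

Valid decompositions (|xy| ≤ p, |y| ≥ 1):
  • x='', y='a', z='bc'
  • x='a', y='b', z='c'
  • x='', y='ab', z='c'

Total count: 3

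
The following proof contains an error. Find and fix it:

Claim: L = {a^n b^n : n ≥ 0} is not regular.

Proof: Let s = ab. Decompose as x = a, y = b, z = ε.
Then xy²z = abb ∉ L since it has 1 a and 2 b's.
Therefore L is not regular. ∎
Error: The string s = ab might be shorter than the pumping length p.

Correction: Choose s = a^p b^p to ensure |s| ≥ p. Also, the decomposition is wrong: with |xy| ≤ p, y cannot include b's when s starts with p a's.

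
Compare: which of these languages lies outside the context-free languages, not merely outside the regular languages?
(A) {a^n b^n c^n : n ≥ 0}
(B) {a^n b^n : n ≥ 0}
(A) {a^n b^n c^n : n ≥ 0}

(A) {a^n b^n c^n : n ≥ 0} requires the CFL pumping lemma.

- {a^n b^n : n ≥ 0} is context-free (but not regular)
  • Can be shown non-regular with the regular pumping lemma
  • After pumping, the number of a's and b's become unequal

- {a^n b^n c^n : n ≥ 0} is NOT context-free
  • Requires the CFL pumping lemma to prove
  • Cannot maintain three equal counts simultaneously

The CFL pumping lemma is "stronger" in that it can prove non-membership
in the larger class of context-free languages.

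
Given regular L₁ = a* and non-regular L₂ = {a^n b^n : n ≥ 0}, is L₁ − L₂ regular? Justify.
Yes — L₁ − L₂ is regular.

The only string of a* that lies in {a^n b^n} is ε, so L₁ − L₂ = a* − {ε} = a⁺ = aa*, which is regular.

Note that the bare facts "L₁ regular, L₂ non-regular" do not settle the question by themselves: the closure of regular languages under ∪, ∩, complement and difference applies only when BOTH operands are regular. With a non-regular operand the result can come out regular or non-regular depending on the specific languages, so one has to work out L₁ − L₂ for this particular pair, as above.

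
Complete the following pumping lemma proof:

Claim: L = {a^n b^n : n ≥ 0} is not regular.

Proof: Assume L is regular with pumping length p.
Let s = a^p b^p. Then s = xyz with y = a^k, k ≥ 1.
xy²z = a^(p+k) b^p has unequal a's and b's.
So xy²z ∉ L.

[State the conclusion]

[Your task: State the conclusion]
This contradicts the pumping lemma for regular languages,
which guarantees xy^i z ∈ L for all i ≥ 0.

Since our assumption that L is regular leads to a contradiction,
we conclude that L = {a^n b^n : n ≥ 0} is NOT regular. ∎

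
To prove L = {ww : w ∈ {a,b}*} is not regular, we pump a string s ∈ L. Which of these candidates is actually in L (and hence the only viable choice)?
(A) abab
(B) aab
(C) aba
(A) abab

The pumping lemma is applied to a string s that lies in L, so first check membership of each option:
- (A) abab splits into halves ab · ab, which are equal, so it is in L (w = ab) ✓
- (B) aab has odd length 3, so it cannot be written as ww and is not in L ✗
- (C) aba has odd length 3, so it cannot be written as ww and is not in L ✗

Only (A) abab is in L, so it is the only candidate that could play the role of s.
(In a complete proof one picks s in terms of the pumping length p so that |s| ≥ p is guaranteed; a fixed string like abab illustrates the shape of such an s.)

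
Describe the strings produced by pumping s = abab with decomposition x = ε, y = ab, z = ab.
{xy^i z : i ≥ 0} = {(ab)^(i+1) : i ≥ 0} = {ab, abab, ababab, ...}

With x = ε, y = ab, z = ab: Pumping 'ab' gives strings of alternating a's and b's.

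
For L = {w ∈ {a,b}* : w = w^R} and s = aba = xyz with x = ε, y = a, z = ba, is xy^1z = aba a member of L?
Yes

xy¹z = ε · a · ba = aba.
aba reversed is aba, the same string, so it is a palindrome and is in L.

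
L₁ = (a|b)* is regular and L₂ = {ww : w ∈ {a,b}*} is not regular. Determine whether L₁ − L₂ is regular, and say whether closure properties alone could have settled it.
No — L₁ − L₂ is not regular.

L₁ − L₂ is the complement of {ww} within {a,b}*. If it were regular, its complement {ww} would be regular as well (regular languages are closed under complement) — contradiction. So L₁ − L₂ is not regular.

Note that the bare facts "L₁ regular, L₂ non-regular" do not settle the question by themselves: the closure of regular languages under ∪, ∩, complement and difference applies only when BOTH operands are regular. With a non-regular operand the result can come out regular or non-regular depending on the specific languages, so one has to work out L₁ − L₂ for this particular pair, as above.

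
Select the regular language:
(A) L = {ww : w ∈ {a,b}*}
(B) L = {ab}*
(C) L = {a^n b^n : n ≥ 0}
(B) {ab}*

(B) L = {ab}* is regular.

This can be recognized by a finite automaton (DFA/NFA).
Regular expressions like {ab}* define regular languages.

The other choices are not regular:
- {a^n b^n : n ≥ 0}: After pumping, the number of a's and b's become unequal
- {ww : w ∈ {a,b}*}: After pumping, the two halves no longer match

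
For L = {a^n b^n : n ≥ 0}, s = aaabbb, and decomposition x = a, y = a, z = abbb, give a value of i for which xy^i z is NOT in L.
i = 3

xy³z = a · aaa · abbb = aaaaabbb; aaaaabbb has 5 a's and 3 b's; 5 ≠ 3, so it is not in L.
(Other choices also work, e.g. i = 0, 2; only i = 1 is guaranteed to stay in L since xy¹z = s.)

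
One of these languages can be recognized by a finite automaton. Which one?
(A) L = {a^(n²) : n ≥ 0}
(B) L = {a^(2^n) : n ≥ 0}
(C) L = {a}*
(C) {a}*

(C) L = {a}* is regular.

This can be recognized by a finite automaton (DFA/NFA).
Regular expressions like {a}* define regular languages.

The other choices are not regular:
- {a^(n²) : n ≥ 0}: After pumping, length is no longer a perfect square
- {a^(2^n) : n ≥ 0}: After pumping, length is no longer a power of 2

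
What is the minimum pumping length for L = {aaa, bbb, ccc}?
p = 4

For a finite language L, the pumping lemma holds vacuously if p > max|s| for s ∈ L.

The longest string in L = {aaa, bbb, ccc} has length 3.
If p = 4, then no string s ∈ L has |s| ≥ p, so the condition is vacuously true.

The minimum pumping length is p = 4.

Why no smaller p works: for any p ≤ 3, the longest string s ∈ L has |s| = 3 ≥ p, so it would
have to be pumpable; but pumping up (i = 2, 3, ...) produces ever longer strings, which cannot all lie in the
finite language L. So the pumping property fails for every p ≤ 3.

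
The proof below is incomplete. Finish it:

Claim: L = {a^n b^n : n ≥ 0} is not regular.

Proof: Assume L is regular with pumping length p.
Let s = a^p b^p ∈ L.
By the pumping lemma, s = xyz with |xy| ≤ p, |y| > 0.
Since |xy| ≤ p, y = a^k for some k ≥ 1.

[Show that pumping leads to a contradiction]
Consider xy²z = a^(p+k) b^p.

Since k ≥ 1, we have p + k > p.
So xy²z has more a's than b's: (p+k) a's vs p b's.
This means xy²z ∉ L because a^n b^n requires equal counts.

This contradicts the pumping lemma which states xy²z ∈ L.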